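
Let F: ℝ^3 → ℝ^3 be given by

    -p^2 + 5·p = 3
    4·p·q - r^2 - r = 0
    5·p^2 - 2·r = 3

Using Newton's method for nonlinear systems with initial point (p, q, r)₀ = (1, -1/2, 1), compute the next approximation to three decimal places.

At (1, -1/2, 1): F = (1.000, -4.000, 0.000).
Jacobian J = [[-2·p + 5, 0, 0], [4·q, 4·p, -2·r - 1], [10·p, 0, -2]].
At the point, J = [[3.000, 0.000, 0.000], [-2.000, 4.000, -3.000], [10.000, 0.000, -2.000]] (det J = -24.000).
Solving J·Δ = −F gives Δ = (-0.333, -0.417, -1.667).
Then the next iterate is (p, q, r)₁ = (0.667, -0.917, -0.667).

(0.667, -0.917, -0.667)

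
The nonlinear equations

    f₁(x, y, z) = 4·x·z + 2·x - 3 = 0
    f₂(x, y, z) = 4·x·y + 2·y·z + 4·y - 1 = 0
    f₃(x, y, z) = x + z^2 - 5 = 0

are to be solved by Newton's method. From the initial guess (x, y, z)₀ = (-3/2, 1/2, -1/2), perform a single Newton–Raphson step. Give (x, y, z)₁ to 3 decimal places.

(4.250, 3.333, -1.000)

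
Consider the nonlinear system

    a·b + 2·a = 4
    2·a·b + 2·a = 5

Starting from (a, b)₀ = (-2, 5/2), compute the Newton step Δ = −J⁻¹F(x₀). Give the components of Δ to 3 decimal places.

(3.500, 1.375)

At (-2, 5/2): F = (-13.000, -19.000).
Jacobian J = [[b + 2, a], [2·b + 2, 2·a]].
At the point, J = [[4.500, -2.000], [7.000, -4.000]] (det J = -4.000).
Solving J·Δ = −F gives Δ = (3.500, 1.375).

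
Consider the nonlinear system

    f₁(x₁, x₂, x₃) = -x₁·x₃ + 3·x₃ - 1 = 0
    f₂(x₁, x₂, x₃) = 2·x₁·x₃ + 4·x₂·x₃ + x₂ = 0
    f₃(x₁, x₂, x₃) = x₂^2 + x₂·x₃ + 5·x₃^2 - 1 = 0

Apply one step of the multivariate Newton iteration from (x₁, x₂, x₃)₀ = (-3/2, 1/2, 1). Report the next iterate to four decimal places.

(0.6747, -0.3288, 0.7055)

At (-3/2, 1/2, 1): F = (3.5000, -0.5000, 4.7500).
Jacobian J = [[-x₃, 0, -x₁ + 3], [2·x₃, 4·x₃ + 1, 2·x₁ + 4·x₂], [0, 2·x₂ + x₃, x₂ + 10·x₃]].
At the point, J = [[-1.0000, 0.0000, 4.5000], [2.0000, 5.0000, -1.0000], [0.0000, 2.0000, 10.5000]] (det J = -36.5000).
Solving J·Δ = −F gives Δ = (2.1747, -0.8288, -0.2945).
Then the next iterate is (x₁, x₂, x₃)₁ = (0.6747, -0.3288, 0.7055).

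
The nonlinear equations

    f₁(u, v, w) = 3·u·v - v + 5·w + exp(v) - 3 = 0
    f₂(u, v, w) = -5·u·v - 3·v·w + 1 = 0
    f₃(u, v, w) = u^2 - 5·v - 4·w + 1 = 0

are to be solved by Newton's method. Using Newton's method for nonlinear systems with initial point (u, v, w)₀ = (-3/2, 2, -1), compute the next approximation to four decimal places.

(8.0031, 3.4523, -10.6303)

At (-3/2, 2, -1): F = (-11.610944, 22.0000, -2.7500).
Jacobian J = [[3·v, 3·u + exp(v) - 1, 5], [-5·v, -5·u - 3·w, -3·v], [2·u, -5, -4]].
At the point, J = [[6.0000, 1.889056, 5.0000], [-10.0000, 10.5000, -6.0000], [-3.0000, -5.0000, -4.0000]] (det J = -66.059234).
Solving J·Δ = −F gives Δ = (9.5031, 1.4523, -9.6303).
Then the next iterate is (u, v, w)₁ = (8.0031, 3.4523, -10.6303).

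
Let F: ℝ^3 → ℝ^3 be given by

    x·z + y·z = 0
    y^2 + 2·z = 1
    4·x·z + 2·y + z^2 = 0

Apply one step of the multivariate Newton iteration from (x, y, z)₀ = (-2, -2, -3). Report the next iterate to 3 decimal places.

(-3.259, -1.111, 0.278)

At (-2, -2, -3): F = (12.000, -3.000, 29.000).
Jacobian J = [[z, z, x + y], [0, 2·y, 2], [4·z, 2, 4·x + 2·z]].
At the point, J = [[-3.000, -3.000, -4.000], [0.000, -4.000, 2.000], [-12.000, 2.000, -14.000]] (det J = 108.000).
Solving J·Δ = −F gives Δ = (-1.259, 0.889, 3.278).
Then the next iterate is (x, y, z)₁ = (-3.259, -1.111, 0.278).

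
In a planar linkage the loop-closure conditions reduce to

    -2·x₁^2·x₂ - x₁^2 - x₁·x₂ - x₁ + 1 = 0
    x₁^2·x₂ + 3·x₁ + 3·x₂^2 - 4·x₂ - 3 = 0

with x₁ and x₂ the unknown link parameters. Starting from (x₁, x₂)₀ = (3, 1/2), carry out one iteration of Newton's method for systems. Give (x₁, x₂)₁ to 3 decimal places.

(1.764, 0.271)

At (3, 1/2): F = (-21.500, 9.250).
Jacobian J = [[-4·x₁·x₂ - 2·x₁ - x₂ - 1, -2·x₁^2 - x₁], [2·x₁·x₂ + 3, x₁^2 + 6·x₂ - 4]].
At the point, J = [[-13.500, -21.000], [6.000, 8.000]] (det J = 18.000).
Solving J·Δ = −F gives Δ = (-1.236, -0.229).
Then the next iterate is (x₁, x₂)₁ = (1.764, 0.271).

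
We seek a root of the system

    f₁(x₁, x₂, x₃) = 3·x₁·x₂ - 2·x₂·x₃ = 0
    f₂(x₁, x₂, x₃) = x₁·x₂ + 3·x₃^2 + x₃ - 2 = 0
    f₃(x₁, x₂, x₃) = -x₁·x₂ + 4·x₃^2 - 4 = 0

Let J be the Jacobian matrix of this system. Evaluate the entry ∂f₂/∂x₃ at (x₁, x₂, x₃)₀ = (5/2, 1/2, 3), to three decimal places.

19.000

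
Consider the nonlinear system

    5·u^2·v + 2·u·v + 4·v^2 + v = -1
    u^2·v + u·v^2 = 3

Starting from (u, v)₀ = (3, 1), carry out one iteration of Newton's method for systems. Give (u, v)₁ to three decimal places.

(-2.250, 2.850)

At (3, 1): F = (57.000, 9.000).
Jacobian J = [[10·u·v + 2·v, 5·u^2 + 2·u + 8·v + 1], [2·u·v + v^2, u^2 + 2·u·v]].
At the point, J = [[32.000, 60.000], [7.000, 15.000]] (det J = 60.000).
Solving J·Δ = −F gives Δ = (-5.250, 1.850).
Then the next iterate is (u, v)₁ = (-2.250, 2.850).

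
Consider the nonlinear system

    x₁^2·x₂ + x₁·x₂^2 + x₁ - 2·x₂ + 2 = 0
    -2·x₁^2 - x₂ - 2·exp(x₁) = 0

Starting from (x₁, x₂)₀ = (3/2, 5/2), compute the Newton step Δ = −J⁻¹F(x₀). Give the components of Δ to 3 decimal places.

At (3/2, 5/2): F = (13.500, -15.96338).
Jacobian J = [[2·x₁·x₂ + x₂^2 + 1, x₁^2 + 2·x₁·x₂ - 2], [-4·x₁ - 2·exp(x₁), -1]].
At the point, J = [[14.750, 7.750], [-14.96338, -1.000]] (det J = 101.21618).
Solving J·Δ = −F gives Δ = (-1.089, 0.331).

(-1.089, 0.331)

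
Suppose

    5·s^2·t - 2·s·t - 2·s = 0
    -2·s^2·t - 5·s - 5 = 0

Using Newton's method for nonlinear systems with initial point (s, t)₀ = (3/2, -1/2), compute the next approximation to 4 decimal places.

At (3/2, -1/2): F = (-7.1250, -10.2500).
Jacobian J = [[10·s·t - 2·t - 2, 5·s^2 - 2·s], [-4·s·t - 5, -2·s^2]].
At the point, J = [[-8.5000, 8.2500], [-2.0000, -4.5000]] (det J = 54.7500).
Solving J·Δ = −F gives Δ = (-2.1301, -1.3311).
Then the next iterate is (s, t)₁ = (-0.6301, -1.8311).

(-0.6301, -1.8311)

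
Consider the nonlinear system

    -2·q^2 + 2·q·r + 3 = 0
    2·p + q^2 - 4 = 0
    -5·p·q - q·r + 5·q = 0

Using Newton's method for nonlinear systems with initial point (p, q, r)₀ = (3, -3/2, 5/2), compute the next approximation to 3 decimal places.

(1.471, -1.103, 0.956)

At (3, -3/2, 5/2): F = (-9.000, 4.250, 18.750).
Jacobian J = [[0, -4·q + 2·r, 2·q], [2, 2·q, 0], [-5·q, -5·p - r + 5, -q]].
At the point, J = [[0.000, 11.000, -3.000], [2.000, -3.000, 0.000], [7.500, -12.500, 1.500]] (det J = -25.500).
Solving J·Δ = −F gives Δ = (-1.529, 0.397, -1.544).
Then the next iterate is (p, q, r)₁ = (1.471, -1.103, 0.956).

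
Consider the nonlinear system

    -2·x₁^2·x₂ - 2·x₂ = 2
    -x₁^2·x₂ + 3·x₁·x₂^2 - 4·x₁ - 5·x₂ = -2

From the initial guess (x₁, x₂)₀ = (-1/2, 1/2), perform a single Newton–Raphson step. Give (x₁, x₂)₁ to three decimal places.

(1.294, -0.083)

At (-1/2, 1/2): F = (-3.250, 1.000).
Jacobian J = [[-4·x₁·x₂, -2·x₁^2 - 2], [-2·x₁·x₂ + 3·x₂^2 - 4, -x₁^2 + 6·x₁·x₂ - 5]].
At the point, J = [[1.000, -2.500], [-2.750, -6.750]] (det J = -13.625).
Solving J·Δ = −F gives Δ = (1.794, -0.583).
Then the next iterate is (x₁, x₂)₁ = (1.294, -0.083).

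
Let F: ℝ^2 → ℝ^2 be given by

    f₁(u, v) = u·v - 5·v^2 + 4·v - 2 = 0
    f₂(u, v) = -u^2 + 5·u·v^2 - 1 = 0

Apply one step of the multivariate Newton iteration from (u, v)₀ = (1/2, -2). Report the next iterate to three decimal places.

(0.715, -0.717)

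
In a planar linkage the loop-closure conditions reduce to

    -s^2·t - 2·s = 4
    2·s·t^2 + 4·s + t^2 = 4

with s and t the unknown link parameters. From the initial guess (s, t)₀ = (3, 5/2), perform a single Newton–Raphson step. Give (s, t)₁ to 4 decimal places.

At (3, 5/2): F = (-32.5000, 51.7500).
Jacobian J = [[-2·s·t - 2, -s^2], [2·t^2 + 4, 4·s·t + 2·t]].
At the point, J = [[-17.0000, -9.0000], [16.5000, 35.0000]] (det J = -446.5000).
Solving J·Δ = −F gives Δ = (-1.5045, -0.7693).
Then the next iterate is (s, t)₁ = (1.4955, 1.7307).

(1.4955, 1.7307)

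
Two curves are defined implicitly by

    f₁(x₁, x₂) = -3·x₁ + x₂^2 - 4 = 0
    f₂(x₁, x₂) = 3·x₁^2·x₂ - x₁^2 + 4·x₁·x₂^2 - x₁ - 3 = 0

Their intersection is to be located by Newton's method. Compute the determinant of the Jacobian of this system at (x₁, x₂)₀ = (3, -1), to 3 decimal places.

J = [[-3, 2·x₂], [6·x₁·x₂ - 2·x₁ + 4·x₂^2 - 1, 3·x₁^2 + 8·x₁·x₂]].
At the point, J = [[-3.000, -2.000], [-21.000, 3.000]].
det J = -51.000.

-51.000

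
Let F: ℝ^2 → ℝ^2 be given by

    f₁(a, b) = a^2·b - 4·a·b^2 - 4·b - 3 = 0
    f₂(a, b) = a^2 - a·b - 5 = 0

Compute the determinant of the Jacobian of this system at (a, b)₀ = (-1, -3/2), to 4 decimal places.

J = [[2·a·b - 4·b^2, a^2 - 8·a·b - 4], [2·a - b, -a]].
At the point, J = [[-6.0000, -15.0000], [-0.5000, 1.0000]].
det J = -13.5000.

-13.5000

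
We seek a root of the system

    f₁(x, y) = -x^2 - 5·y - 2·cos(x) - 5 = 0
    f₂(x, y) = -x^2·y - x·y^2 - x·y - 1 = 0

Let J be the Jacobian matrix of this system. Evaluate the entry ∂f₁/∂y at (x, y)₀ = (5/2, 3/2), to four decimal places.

-5.0000

∂f₁/∂y = -5.
At (5/2, 3/2) this is -5.0000.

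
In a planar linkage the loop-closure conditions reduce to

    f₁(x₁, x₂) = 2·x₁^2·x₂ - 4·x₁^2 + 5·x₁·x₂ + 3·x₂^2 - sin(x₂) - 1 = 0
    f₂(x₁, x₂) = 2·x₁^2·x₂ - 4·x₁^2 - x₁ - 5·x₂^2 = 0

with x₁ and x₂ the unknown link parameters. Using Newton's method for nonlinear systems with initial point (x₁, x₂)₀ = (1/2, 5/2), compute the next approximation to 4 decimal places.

(0.5386, 1.2143)

At (1/2, 5/2): F = (23.651528, -31.5000).
Jacobian J = [[4·x₁·x₂ - 8·x₁ + 5·x₂, 2·x₁^2 + 5·x₁ + 6·x₂ - cos(x₂)], [4·x₁·x₂ - 8·x₁ - 1, 2·x₁^2 - 10·x₂]].
At the point, J = [[13.5000, 18.801144], [0.0000, -24.5000]] (det J = -330.7500).
Solving J·Δ = −F gives Δ = (0.0386, -1.2857).
Then the next iterate is (x₁, x₂)₁ = (0.5386, 1.2143).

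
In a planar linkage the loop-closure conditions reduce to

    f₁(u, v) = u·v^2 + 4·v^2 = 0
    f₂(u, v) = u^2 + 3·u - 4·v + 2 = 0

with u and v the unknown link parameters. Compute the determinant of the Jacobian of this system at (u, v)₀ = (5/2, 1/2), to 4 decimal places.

-53.0000

J = [[v^2, 2·u·v + 8·v], [2·u + 3, -4]].
At the point, J = [[0.2500, 6.5000], [8.0000, -4.0000]].
det J = -53.0000.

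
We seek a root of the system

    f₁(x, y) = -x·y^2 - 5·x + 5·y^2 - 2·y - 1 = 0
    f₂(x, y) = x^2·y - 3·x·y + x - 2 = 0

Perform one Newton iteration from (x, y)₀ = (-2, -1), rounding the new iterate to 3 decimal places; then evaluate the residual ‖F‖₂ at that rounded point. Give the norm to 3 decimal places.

7.312

At (-2, -1): F = (18.000, -14.000).
Jacobian J = [[-y^2 - 5, -2·x·y + 10·y - 2], [2·x·y - 3·y + 1, x^2 - 3·x]].
At the point, J = [[-6.000, -16.000], [8.000, 10.000]] (det J = 68.000).
Solving J·Δ = −F gives Δ = (0.647, 0.882).
Then the next iterate is (x, y)₁ = (-1.353, -0.118).
Re-evaluating at (-1.353, -0.118): F = (6.08946, -4.04797), so ‖F‖₂ = 7.312.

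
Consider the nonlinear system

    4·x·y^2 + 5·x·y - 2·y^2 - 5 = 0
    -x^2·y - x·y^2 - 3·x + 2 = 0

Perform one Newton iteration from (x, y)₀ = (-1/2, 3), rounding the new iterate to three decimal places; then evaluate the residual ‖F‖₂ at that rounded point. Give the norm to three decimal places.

At (-1/2, 3): F = (-48.500, 7.250).
Jacobian J = [[4·y^2 + 5·y, 8·x·y + 5·x - 4·y], [-2·x·y - y^2 - 3, -x^2 - 2·x·y]].
At the point, J = [[51.000, -26.500], [-9.000, 2.750]] (det J = -98.250).
Solving J·Δ = −F gives Δ = (0.598, -0.679).
Then the next iterate is (x, y)₁ = (0.098, 2.321).
Re-evaluating at (0.098, 2.321): F = (-12.52507, 1.15578), so ‖F‖₂ = 12.578.

12.578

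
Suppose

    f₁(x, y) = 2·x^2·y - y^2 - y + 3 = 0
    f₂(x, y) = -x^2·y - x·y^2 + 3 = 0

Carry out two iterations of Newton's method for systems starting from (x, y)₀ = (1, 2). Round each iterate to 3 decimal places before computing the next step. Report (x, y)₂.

(0.712, 1.733)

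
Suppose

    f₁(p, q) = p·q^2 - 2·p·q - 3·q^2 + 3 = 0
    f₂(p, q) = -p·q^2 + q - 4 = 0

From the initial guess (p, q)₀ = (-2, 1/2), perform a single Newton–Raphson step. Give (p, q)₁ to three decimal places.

(1.300, 1.775)

At (-2, 1/2): F = (3.750, -3.000).
Jacobian J = [[q^2 - 2·q, 2·p·q - 2·p - 6·q], [-q^2, -2·p·q + 1]].
At the point, J = [[-0.750, -1.000], [-0.250, 3.000]] (det J = -2.500).
Solving J·Δ = −F gives Δ = (3.300, 1.275).
Then the next iterate is (p, q)₁ = (1.300, 1.775).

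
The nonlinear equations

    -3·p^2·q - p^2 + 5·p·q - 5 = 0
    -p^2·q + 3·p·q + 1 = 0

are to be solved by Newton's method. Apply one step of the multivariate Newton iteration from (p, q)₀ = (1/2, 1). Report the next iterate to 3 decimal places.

At (1/2, 1): F = (-3.500, 2.250).
Jacobian J = [[-6·p·q - 2·p + 5·q, -3·p^2 + 5·p], [-2·p·q + 3·q, -p^2 + 3·p]].
At the point, J = [[1.000, 1.750], [2.000, 1.250]] (det J = -2.250).
Solving J·Δ = −F gives Δ = (-3.694, 4.111).
Then the next iterate is (p, q)₁ = (-3.194, 5.111).

(-3.194, 5.111)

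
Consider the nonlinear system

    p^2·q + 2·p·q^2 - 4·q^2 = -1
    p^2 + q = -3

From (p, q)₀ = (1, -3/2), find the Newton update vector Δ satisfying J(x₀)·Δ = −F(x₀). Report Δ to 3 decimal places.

(-1.800, 1.100)

At (1, -3/2): F = (-5.000, 2.500).
Jacobian J = [[2·p·q + 2·q^2, p^2 + 4·p·q - 8·q], [2·p, 1]].
At the point, J = [[1.500, 7.000], [2.000, 1.000]] (det J = -12.500).
Solving J·Δ = −F gives Δ = (-1.800, 1.100).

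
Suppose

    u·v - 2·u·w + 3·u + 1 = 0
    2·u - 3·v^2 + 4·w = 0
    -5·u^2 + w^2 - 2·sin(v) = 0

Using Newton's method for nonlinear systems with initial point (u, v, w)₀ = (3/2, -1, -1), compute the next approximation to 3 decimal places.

(0.748, -0.978, 0.342)

At (3/2, -1, -1): F = (7.000, -4.000, -8.56706).
Jacobian J = [[v - 2·w + 3, u, -2·u], [2, -6·v, 4], [-10·u, -2·cos(v), 2·w]].
At the point, J = [[4.000, 1.500, -3.000], [2.000, 6.000, 4.000], [-15.000, -1.08060, -2.000]] (det J = -378.22670).
Solving J·Δ = −F gives Δ = (-0.752, 0.022, 1.342).
Then the next iterate is (u, v, w)₁ = (0.748, -0.978, 0.342).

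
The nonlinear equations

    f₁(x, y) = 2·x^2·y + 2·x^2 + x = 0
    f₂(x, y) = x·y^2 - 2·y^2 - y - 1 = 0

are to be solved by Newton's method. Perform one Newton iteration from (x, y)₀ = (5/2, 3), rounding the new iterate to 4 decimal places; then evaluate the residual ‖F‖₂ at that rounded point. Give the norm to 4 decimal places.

885.1269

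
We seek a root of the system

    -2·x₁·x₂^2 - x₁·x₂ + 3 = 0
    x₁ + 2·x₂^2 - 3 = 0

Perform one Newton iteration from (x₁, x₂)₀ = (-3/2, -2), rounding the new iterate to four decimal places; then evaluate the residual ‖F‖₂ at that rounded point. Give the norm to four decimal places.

4.3562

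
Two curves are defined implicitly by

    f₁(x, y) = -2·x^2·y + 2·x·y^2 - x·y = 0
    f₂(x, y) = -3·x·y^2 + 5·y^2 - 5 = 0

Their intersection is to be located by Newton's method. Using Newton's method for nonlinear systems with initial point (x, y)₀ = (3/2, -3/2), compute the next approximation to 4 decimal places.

At (3/2, -3/2): F = (15.7500, -3.8750).
Jacobian J = [[-4·x·y + 2·y^2 - y, -2·x^2 + 4·x·y - x], [-3·y^2, -6·x·y + 10·y]].
At the point, J = [[15.0000, -15.0000], [-6.7500, -1.5000]] (det J = -123.7500).
Solving J·Δ = −F gives Δ = (-0.6606, 0.3894).
Then the next iterate is (x, y)₁ = (0.8394, -1.1106).

(0.8394, -1.1106)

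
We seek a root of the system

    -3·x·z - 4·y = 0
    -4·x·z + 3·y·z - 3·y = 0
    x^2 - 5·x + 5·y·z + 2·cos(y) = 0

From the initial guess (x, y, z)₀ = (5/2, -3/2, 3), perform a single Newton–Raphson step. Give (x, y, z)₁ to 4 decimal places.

At (5/2, -3/2, 3): F = (-16.5000, -39.0000, -28.608526).
Jacobian J = [[-3·z, -4, -3·x], [-4·z, 3·z - 3, -4·x + 3·y], [2·x - 5, 5·z - 2·sin(y), 5·y]].
At the point, J = [[-9.0000, -4.0000, -7.5000], [-12.0000, 6.0000, -14.5000], [0.0000, 16.994990, -7.5000]] (det J = 76.702906).
Solving J·Δ = −F gives Δ = (1.6844, -0.1453, -4.1437).
Then the next iterate is (x, y, z)₁ = (4.1844, -1.6453, -1.1437).

(4.1844, -1.6453, -1.1437)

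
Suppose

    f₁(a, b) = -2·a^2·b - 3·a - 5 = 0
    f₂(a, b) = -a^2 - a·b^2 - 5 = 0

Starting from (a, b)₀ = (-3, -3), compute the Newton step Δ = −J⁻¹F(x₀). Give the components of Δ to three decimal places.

(1.250, 0.514)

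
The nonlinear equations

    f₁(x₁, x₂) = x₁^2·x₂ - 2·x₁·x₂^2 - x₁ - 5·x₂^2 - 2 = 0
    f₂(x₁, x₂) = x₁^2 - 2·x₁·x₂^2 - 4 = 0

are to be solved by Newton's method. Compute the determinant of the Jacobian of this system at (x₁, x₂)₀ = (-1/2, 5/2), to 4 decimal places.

-346.6250

J = [[2·x₁·x₂ - 2·x₂^2 - 1, x₁^2 - 4·x₁·x₂ - 10·x₂], [2·x₁ - 2·x₂^2, -4·x₁·x₂]].
At the point, J = [[-16.0000, -19.7500], [-13.5000, 5.0000]].
det J = -346.6250.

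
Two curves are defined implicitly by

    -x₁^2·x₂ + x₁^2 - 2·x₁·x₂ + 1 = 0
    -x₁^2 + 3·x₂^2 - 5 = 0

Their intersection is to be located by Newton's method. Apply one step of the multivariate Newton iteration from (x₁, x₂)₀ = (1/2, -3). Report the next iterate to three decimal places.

At (1/2, -3): F = (5.000, 21.750).
Jacobian J = [[-2·x₁·x₂ + 2·x₁ - 2·x₂, -x₁^2 - 2·x₁], [-2·x₁, 6·x₂]].
At the point, J = [[10.000, -1.250], [-1.000, -18.000]] (det J = -181.250).
Solving J·Δ = −F gives Δ = (-0.347, 1.228).
Then the next iterate is (x₁, x₂)₁ = (0.153, -1.772).

(0.153, -1.772)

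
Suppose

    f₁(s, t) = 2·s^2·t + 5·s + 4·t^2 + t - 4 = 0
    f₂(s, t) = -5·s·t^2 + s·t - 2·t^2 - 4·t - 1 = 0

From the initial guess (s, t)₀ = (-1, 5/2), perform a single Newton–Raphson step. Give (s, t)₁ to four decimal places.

(-1.1869, 1.4376)

At (-1, 5/2): F = (23.5000, 5.2500).
Jacobian J = [[4·s·t + 5, 2·s^2 + 8·t + 1], [-5·t^2 + t, -10·s·t + s - 4·t - 4]].
At the point, J = [[-5.0000, 23.0000], [-28.7500, 10.0000]] (det J = 611.2500).
Solving J·Δ = −F gives Δ = (-0.1869, -1.0624).
Then the next iterate is (s, t)₁ = (-1.1869, 1.4376).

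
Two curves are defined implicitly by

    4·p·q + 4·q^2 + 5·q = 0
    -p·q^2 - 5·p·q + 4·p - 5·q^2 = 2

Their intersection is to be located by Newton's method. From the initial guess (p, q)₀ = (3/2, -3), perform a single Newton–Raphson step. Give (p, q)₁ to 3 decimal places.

At (3/2, -3): F = (3.000, -32.000).
Jacobian J = [[4·q, 4·p + 8·q + 5], [-q^2 - 5·q + 4, -2·p·q - 5·p - 10·q]].
At the point, J = [[-12.000, -13.000], [10.000, 31.500]] (det J = -248.000).
Solving J·Δ = −F gives Δ = (-1.296, 1.427).
Then the next iterate is (p, q)₁ = (0.204, -1.573).

(0.204, -1.573)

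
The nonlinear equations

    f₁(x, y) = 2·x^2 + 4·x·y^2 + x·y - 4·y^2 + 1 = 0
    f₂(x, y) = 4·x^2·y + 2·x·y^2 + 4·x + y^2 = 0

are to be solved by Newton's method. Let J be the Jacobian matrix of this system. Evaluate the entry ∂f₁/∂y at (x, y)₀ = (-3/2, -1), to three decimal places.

∂f₁/∂y = 8·x·y + x - 8·y.
At (-3/2, -1) this is 18.500.

18.500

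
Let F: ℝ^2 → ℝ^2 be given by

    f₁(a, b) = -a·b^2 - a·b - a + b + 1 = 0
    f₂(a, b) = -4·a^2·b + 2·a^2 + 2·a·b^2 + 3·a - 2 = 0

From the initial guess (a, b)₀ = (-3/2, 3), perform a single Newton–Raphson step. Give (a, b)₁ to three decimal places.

At (-3/2, 3): F = (23.500, -56.000).
Jacobian J = [[-b^2 - b - 1, -2·a·b - a + 1], [-8·a·b + 4·a + 2·b^2 + 3, -4·a^2 + 4·a·b]].
At the point, J = [[-13.000, 11.500], [51.000, -27.000]] (det J = -235.500).
Solving J·Δ = −F gives Δ = (0.040, -1.998).
Then the next iterate is (a, b)₁ = (-1.460, 1.002).

(-1.460, 1.002)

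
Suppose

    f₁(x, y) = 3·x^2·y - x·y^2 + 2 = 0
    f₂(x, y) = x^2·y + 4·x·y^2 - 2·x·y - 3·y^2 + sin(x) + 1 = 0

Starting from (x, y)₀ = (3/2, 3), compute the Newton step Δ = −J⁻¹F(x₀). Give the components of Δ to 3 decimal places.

(-0.530, -0.350)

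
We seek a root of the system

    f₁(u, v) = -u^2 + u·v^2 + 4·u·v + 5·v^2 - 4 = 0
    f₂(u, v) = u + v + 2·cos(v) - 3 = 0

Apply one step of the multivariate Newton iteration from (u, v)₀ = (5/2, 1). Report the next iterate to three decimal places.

(0.721, 0.710)

At (5/2, 1): F = (7.250, 1.58060).
Jacobian J = [[-2·u + v^2 + 4·v, 2·u·v + 4·u + 10·v], [1, -2·sin(v) + 1]].
At the point, J = [[0.000, 25.000], [1.000, -0.68294]] (det J = -25.000).
Solving J·Δ = −F gives Δ = (-1.779, -0.290).
Then the next iterate is (u, v)₁ = (0.721, 0.710).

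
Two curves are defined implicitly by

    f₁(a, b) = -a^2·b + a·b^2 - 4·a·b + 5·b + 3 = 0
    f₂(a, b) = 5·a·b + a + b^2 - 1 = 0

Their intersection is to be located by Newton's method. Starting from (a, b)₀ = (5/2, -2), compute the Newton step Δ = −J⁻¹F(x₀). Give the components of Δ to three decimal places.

(-26.500, -25.765)

At (5/2, -2): F = (35.500, -19.500).
Jacobian J = [[-2·a·b + b^2 - 4·b, -a^2 + 2·a·b - 4·a + 5], [5·b + 1, 5·a + 2·b]].
At the point, J = [[22.000, -21.250], [-9.000, 8.500]] (det J = -4.250).
Solving J·Δ = −F gives Δ = (-26.500, -25.765).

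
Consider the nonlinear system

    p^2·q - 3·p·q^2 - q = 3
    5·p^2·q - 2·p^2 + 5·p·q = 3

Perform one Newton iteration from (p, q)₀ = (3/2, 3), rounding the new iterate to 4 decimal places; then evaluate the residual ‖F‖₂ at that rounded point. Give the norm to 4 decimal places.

At (3/2, 3): F = (-39.7500, 48.7500).
Jacobian J = [[2·p·q - 3·q^2, p^2 - 6·p·q - 1], [10·p·q - 4·p + 5·q, 5·p^2 + 5·p]].
At the point, J = [[-18.0000, -25.7500], [54.0000, 18.7500]] (det J = 1053.0000).
Solving J·Δ = −F gives Δ = (-0.4843, -1.2051).
Then the next iterate is (p, q)₁ = (1.0157, 1.7949).
Re-evaluating at (1.0157, 1.7949): F = (-12.759936, 13.310618), so ‖F‖₂ = 18.4388.

18.4388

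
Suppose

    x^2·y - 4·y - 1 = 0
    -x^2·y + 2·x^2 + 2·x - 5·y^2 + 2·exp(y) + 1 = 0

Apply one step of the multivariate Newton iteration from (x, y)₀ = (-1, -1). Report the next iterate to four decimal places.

At (-1, -1): F = (2.0000, -2.264241).
Jacobian J = [[2·x·y, x^2 - 4], [-2·x·y + 4·x + 2, -x^2 - 10·y + 2·exp(y)]].
At the point, J = [[2.0000, -3.0000], [-4.0000, 9.735759]] (det J = 7.471518).
Solving J·Δ = −F gives Δ = (-1.6970, -0.4646).
Then the next iterate is (x, y)₁ = (-2.6970, -1.4646).

(-2.6970, -1.4646)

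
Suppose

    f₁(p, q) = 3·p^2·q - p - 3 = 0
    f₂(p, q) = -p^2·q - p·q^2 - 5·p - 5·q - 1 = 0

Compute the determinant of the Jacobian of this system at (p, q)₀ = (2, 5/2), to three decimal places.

-296.000

J = [[6·p·q - 1, 3·p^2], [-2·p·q - q^2 - 5, -p^2 - 2·p·q - 5]].
At the point, J = [[29.000, 12.000], [-21.250, -19.000]].
det J = -296.000.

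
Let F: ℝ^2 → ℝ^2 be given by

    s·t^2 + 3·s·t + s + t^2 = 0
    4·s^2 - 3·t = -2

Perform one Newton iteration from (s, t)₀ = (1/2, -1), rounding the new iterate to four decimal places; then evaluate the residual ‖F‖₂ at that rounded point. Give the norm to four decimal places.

2.7859

At (1/2, -1): F = (0.5000, 6.0000).
Jacobian J = [[t^2 + 3·t + 1, 2·s·t + 3·s + 2·t], [8·s, -3]].
At the point, J = [[-1.0000, -1.5000], [4.0000, -3.0000]] (det J = 9.0000).
Solving J·Δ = −F gives Δ = (-0.8333, 0.8889).
Then the next iterate is (s, t)₁ = (-0.3333, -0.1111).
Re-evaluating at (-0.3333, -0.1111): F = (-0.213982, 2.777656), so ‖F‖₂ = 2.7859.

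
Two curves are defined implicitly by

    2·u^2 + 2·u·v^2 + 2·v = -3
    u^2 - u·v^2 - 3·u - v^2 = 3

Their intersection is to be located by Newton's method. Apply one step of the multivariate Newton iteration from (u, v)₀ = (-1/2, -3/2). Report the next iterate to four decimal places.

(-0.7643, -1.0179)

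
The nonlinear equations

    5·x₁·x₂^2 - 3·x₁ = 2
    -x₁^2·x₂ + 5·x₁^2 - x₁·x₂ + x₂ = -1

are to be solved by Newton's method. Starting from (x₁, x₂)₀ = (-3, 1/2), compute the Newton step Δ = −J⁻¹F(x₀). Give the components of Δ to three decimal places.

(1.576, 0.033)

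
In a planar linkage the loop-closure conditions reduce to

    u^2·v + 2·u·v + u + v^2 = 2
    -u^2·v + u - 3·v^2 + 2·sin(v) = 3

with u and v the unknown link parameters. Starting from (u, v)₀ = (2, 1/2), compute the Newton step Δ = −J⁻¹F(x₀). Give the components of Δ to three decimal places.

(0.236, -0.577)

At (2, 1/2): F = (4.250, -2.79115).
Jacobian J = [[2·u·v + 2·v + 1, u^2 + 2·u + 2·v], [-2·u·v + 1, -u^2 - 6·v + 2·cos(v)]].
At the point, J = [[4.000, 9.000], [-1.000, -5.24483]] (det J = -11.97934).
Solving J·Δ = −F gives Δ = (0.236, -0.577).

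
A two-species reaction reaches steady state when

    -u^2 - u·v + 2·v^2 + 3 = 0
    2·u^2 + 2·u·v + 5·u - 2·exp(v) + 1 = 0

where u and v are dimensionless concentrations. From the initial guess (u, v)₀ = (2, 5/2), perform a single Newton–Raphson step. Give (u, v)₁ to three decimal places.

(-12.573, -10.153)

At (2, 5/2): F = (6.500, 4.63501).
Jacobian J = [[-2·u - v, -u + 4·v], [4·u + 2·v + 5, 2·u - 2·exp(v)]].
At the point, J = [[-6.500, 8.000], [18.000, -20.36499]] (det J = -11.62758).
Solving J·Δ = −F gives Δ = (-14.573, -12.653).
Then the next iterate is (u, v)₁ = (-12.573, -10.153).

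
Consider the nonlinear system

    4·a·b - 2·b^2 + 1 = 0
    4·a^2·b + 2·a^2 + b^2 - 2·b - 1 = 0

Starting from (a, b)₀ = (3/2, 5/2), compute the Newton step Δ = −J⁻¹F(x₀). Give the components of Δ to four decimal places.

(-0.5720, -0.5549)

At (3/2, 5/2): F = (3.5000, 27.2500).
Jacobian J = [[4·b, 4·a - 4·b], [8·a·b + 4·a, 4·a^2 + 2·b - 2]].
At the point, J = [[10.0000, -4.0000], [36.0000, 12.0000]] (det J = 264.0000).
Solving J·Δ = −F gives Δ = (-0.5720, -0.5549).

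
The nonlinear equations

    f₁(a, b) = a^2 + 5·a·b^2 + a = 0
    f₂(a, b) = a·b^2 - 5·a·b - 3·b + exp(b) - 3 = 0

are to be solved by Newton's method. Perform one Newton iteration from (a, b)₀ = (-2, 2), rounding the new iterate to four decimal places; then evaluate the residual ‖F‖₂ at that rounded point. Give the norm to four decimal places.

At (-2, 2): F = (-38.0000, 10.389056).
Jacobian J = [[2·a + 5·b^2 + 1, 10·a·b], [b^2 - 5·b, 2·a·b - 5·a + exp(b) - 3]].
At the point, J = [[17.0000, -40.0000], [-6.0000, 6.389056]] (det J = -131.386046).
Solving J·Δ = −F gives Δ = (1.3150, -0.3911).
Then the next iterate is (a, b)₁ = (-0.6850, 1.6089).
Re-evaluating at (-0.6850, 1.6089): F = (-9.081590, 0.907931), so ‖F‖₂ = 9.1269.

9.1269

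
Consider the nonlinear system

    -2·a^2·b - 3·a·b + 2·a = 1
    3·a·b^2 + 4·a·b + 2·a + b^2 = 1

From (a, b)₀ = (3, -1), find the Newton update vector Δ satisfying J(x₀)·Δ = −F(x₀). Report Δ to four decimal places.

At (3, -1): F = (32.0000, 3.0000).
Jacobian J = [[-4·a·b - 3·b + 2, -2·a^2 - 3·a], [3·b^2 + 4·b + 2, 6·a·b + 4·a + 2·b]].
At the point, J = [[17.0000, -27.0000], [1.0000, -8.0000]] (det J = -109.0000).
Solving J·Δ = −F gives Δ = (-1.6055, 0.1743).

(-1.6055, 0.1743)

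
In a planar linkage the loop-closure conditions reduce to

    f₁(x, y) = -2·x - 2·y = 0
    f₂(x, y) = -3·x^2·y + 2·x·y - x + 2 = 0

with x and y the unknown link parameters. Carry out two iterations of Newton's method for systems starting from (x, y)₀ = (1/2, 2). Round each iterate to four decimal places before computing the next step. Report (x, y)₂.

(0.3411, -0.3411)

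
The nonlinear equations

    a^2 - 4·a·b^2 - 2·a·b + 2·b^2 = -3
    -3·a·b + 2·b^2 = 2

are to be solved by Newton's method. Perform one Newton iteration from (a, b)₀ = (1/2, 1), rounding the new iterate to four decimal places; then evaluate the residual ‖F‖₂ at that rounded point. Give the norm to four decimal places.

3.4122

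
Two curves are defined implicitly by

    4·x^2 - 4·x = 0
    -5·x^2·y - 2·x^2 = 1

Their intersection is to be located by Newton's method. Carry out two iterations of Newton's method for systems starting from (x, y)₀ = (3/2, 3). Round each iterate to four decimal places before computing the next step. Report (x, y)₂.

(1.0125, -0.2358)

At (3/2, 3): F = (3.0000, -39.2500).
Jacobian J = [[8·x - 4, 0], [-10·x·y - 4·x, -5·x^2]].
At the point, J = [[8.0000, 0.0000], [-51.0000, -11.2500]] (det J = -90.0000).
Solving J·Δ = −F gives Δ = (-0.3750, -1.7889).
Then the next iterate is (x, y)₁ = (1.1250, 1.2111).
Round to (1.1250, 1.2111) and repeat: F = (0.5625, -11.195242), J = [[5.0000, 0.0000], [-18.124875, -6.328125]].
Δ = (-0.1125, -1.4469), so (x, y)₂ = (1.0125, -0.2358).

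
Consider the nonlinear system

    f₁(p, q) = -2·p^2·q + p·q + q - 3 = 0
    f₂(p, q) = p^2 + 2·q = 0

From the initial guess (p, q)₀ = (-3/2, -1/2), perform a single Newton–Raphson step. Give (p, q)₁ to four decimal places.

(-1.2614, -0.7670)

At (-3/2, -1/2): F = (-0.5000, 1.2500).
Jacobian J = [[-4·p·q + q, -2·p^2 + p + 1], [2·p, 2]].
At the point, J = [[-3.5000, -5.0000], [-3.0000, 2.0000]] (det J = -22.0000).
Solving J·Δ = −F gives Δ = (0.2386, -0.2670).
Then the next iterate is (p, q)₁ = (-1.2614, -0.7670).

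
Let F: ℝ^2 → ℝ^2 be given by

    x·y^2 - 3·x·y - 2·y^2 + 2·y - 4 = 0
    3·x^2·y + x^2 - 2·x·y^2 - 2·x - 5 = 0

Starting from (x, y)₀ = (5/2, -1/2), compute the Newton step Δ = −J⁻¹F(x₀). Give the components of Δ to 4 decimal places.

(9.7703, 2.6622)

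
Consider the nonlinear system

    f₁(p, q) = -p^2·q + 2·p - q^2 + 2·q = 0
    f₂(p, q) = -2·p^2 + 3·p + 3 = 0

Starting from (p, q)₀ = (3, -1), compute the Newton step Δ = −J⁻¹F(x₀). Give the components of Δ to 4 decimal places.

At (3, -1): F = (12.0000, -6.0000).
Jacobian J = [[-2·p·q + 2, -p^2 - 2·q + 2], [-4·p + 3, 0]].
At the point, J = [[8.0000, -5.0000], [-9.0000, 0.0000]] (det J = -45.0000).
Solving J·Δ = −F gives Δ = (-0.6667, 1.3333).

(-0.6667, 1.3333)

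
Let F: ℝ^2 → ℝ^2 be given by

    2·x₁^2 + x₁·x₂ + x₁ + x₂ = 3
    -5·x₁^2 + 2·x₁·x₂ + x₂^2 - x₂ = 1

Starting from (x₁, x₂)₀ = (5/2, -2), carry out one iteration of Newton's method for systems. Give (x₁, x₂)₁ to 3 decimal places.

(1.250, -0.214)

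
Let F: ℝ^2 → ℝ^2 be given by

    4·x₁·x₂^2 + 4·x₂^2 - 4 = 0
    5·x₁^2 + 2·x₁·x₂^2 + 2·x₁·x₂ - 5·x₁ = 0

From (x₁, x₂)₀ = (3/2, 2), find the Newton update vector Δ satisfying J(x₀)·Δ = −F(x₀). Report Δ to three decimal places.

At (3/2, 2): F = (36.000, 21.750).
Jacobian J = [[4·x₂^2, 8·x₁·x₂ + 8·x₂], [10·x₁ + 2·x₂^2 + 2·x₂ - 5, 4·x₁·x₂ + 2·x₁]].
At the point, J = [[16.000, 40.000], [22.000, 15.000]] (det J = -640.000).
Solving J·Δ = −F gives Δ = (-0.516, -0.694).

(-0.516, -0.694)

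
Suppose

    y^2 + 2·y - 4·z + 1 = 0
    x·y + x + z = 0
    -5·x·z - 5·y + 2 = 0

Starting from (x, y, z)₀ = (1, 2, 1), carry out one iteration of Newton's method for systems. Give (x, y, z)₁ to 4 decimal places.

(0.3000, 0.7400, 0.3600)

At (1, 2, 1): F = (5.0000, 4.0000, -13.0000).
Jacobian J = [[0, 2·y + 2, -4], [y + 1, x, 1], [-5·z, -5, -5·x]].
At the point, J = [[0.0000, 6.0000, -4.0000], [3.0000, 1.0000, 1.0000], [-5.0000, -5.0000, -5.0000]] (det J = 100.0000).
Solving J·Δ = −F gives Δ = (-0.7000, -1.2600, -0.6400).
Then the next iterate is (x, y, z)₁ = (0.3000, 0.7400, 0.3600).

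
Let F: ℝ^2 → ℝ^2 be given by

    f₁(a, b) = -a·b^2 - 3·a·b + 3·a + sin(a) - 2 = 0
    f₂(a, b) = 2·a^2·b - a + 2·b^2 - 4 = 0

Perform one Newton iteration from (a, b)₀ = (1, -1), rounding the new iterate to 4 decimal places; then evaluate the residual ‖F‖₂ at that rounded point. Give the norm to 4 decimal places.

0.7538

At (1, -1): F = (3.841471, -5.0000).
Jacobian J = [[-b^2 - 3·b + cos(a) + 3, -2·a·b - 3·a], [4·a·b - 1, 2·a^2 + 4·b]].
At the point, J = [[5.540302, -1.0000], [-5.0000, -2.0000]] (det J = -16.080605).
Solving J·Δ = −F gives Δ = (-0.7887, -0.5282).
Then the next iterate is (a, b)₁ = (0.2113, -1.5282).
Re-evaluating at (0.2113, -1.5282): F = (-0.681112, 0.323029), so ‖F‖₂ = 0.7538.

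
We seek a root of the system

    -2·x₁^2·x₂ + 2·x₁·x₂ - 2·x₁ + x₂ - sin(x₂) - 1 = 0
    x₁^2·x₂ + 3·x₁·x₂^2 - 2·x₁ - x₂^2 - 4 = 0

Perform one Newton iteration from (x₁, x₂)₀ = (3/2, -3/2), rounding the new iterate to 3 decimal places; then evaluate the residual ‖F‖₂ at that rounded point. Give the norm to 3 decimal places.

1.741

At (3/2, -3/2): F = (-2.25251, -2.500).
Jacobian J = [[-4·x₁·x₂ + 2·x₂ - 2, -2·x₁^2 + 2·x₁ - cos(x₂) + 1], [2·x₁·x₂ + 3·x₂^2 - 2, x₁^2 + 6·x₁·x₂ - 2·x₂]].
At the point, J = [[4.000, -0.57074], [0.250, -8.250]] (det J = -32.85732).
Solving J·Δ = −F gives Δ = (0.522, -0.287).
Then the next iterate is (x₁, x₂)₁ = (2.022, -1.787).
Re-evaluating at (2.022, -1.787): F = (1.53133, 0.82749), so ‖F‖₂ = 1.741.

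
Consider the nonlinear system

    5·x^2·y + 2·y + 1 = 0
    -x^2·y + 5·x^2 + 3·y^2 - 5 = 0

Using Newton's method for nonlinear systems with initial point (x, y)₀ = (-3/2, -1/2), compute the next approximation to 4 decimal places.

(-1.0642, -0.3222)

At (-3/2, -1/2): F = (-5.6250, 8.1250).
Jacobian J = [[10·x·y, 5·x^2 + 2], [-2·x·y + 10·x, -x^2 + 6·y]].
At the point, J = [[7.5000, 13.2500], [-16.5000, -5.2500]] (det J = 179.2500).
Solving J·Δ = −F gives Δ = (0.4358, 0.1778).
Then the next iterate is (x, y)₁ = (-1.0642, -0.3222).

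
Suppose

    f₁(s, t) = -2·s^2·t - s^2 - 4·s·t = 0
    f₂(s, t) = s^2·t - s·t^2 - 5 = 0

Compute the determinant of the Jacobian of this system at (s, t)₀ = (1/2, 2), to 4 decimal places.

17.7500

J = [[-4·s·t - 2·s - 4·t, -2·s^2 - 4·s], [2·s·t - t^2, s^2 - 2·s·t]].
At the point, J = [[-13.0000, -2.5000], [-2.0000, -1.7500]].
det J = 17.7500.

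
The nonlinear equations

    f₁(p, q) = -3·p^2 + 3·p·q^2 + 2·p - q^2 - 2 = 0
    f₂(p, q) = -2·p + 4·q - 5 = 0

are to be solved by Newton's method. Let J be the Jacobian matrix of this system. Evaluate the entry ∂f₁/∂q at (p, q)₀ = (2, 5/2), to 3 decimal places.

∂f₁/∂q = 6·p·q - 2·q.
At (2, 5/2) this is 25.000.

25.000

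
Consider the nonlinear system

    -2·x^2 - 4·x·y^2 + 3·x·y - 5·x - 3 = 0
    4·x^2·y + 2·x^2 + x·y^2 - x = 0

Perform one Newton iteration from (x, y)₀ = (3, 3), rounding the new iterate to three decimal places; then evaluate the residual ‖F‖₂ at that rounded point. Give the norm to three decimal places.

57.906

At (3, 3): F = (-117.000, 150.000).
Jacobian J = [[-4·x - 4·y^2 + 3·y - 5, -8·x·y + 3·x], [8·x·y + 4·x + y^2 - 1, 4·x^2 + 2·x·y]].
At the point, J = [[-44.000, -63.000], [92.000, 54.000]] (det J = 3420.000).
Solving J·Δ = −F gives Δ = (-0.916, -1.218).
Then the next iterate is (x, y)₁ = (2.084, 1.782).
Re-evaluating at (2.084, 1.782): F = (-37.43622, 44.17721), so ‖F‖₂ = 57.906.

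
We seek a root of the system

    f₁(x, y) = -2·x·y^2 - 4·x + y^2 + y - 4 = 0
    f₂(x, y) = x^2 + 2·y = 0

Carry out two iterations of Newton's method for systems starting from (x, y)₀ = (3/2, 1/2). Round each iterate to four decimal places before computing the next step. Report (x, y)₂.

(6.2013, 8.8445)

At (3/2, 1/2): F = (-10.0000, 3.2500).
Jacobian J = [[-2·y^2 - 4, -4·x·y + 2·y + 1], [2·x, 2]].
At the point, J = [[-4.5000, -1.0000], [3.0000, 2.0000]] (det J = -6.0000).
Solving J·Δ = −F gives Δ = (-2.7917, 2.5625).
Then the next iterate is (x, y)₁ = (-1.2917, 3.0625).
Round to (-1.2917, 3.0625) and repeat: F = (37.837673, 7.793489), J = [[-22.757812, 22.948325], [-2.5834, 2.0000]].
Δ = (7.4930, 5.7820), so (x, y)₂ = (6.2013, 8.8445).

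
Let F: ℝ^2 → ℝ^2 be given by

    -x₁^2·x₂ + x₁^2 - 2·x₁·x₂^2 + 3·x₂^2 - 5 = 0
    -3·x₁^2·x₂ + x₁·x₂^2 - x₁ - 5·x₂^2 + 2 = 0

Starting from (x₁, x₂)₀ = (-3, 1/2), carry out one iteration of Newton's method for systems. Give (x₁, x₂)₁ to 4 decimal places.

At (-3, 1/2): F = (1.7500, -10.5000).
Jacobian J = [[-2·x₁·x₂ + 2·x₁ - 2·x₂^2, -x₁^2 - 4·x₁·x₂ + 6·x₂], [-6·x₁·x₂ + x₂^2 - 1, -3·x₁^2 + 2·x₁·x₂ - 10·x₂]].
At the point, J = [[-3.5000, 0.0000], [8.2500, -35.0000]] (det J = 122.5000).
Solving J·Δ = −F gives Δ = (0.5000, -0.1821).
Then the next iterate is (x₁, x₂)₁ = (-2.5000, 0.3179).

(-2.5000, 0.3179)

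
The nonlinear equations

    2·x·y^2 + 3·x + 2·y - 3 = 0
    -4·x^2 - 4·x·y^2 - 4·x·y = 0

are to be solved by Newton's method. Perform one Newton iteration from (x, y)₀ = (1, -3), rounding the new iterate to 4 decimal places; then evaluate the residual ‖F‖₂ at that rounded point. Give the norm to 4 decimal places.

7.8487

At (1, -3): F = (12.0000, -28.0000).
Jacobian J = [[2·y^2 + 3, 4·x·y + 2], [-8·x - 4·y^2 - 4·y, -8·x·y - 4·x]].
At the point, J = [[21.0000, -10.0000], [-32.0000, 20.0000]] (det J = 100.0000).
Solving J·Δ = −F gives Δ = (0.4000, 2.0400).
Then the next iterate is (x, y)₁ = (1.4000, -0.9600).
Re-evaluating at (1.4000, -0.9600): F = (1.860480, -7.624960), so ‖F‖₂ = 7.8487.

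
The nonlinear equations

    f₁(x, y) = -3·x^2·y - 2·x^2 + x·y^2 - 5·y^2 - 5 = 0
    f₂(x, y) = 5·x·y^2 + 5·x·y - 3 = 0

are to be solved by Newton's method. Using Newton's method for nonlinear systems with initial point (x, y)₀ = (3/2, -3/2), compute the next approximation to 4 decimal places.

(2.1170, -1.1708)

At (3/2, -3/2): F = (-7.2500, 2.6250).
Jacobian J = [[-6·x·y - 4·x + y^2, -3·x^2 + 2·x·y - 10·y], [5·y^2 + 5·y, 10·x·y + 5·x]].
At the point, J = [[9.7500, 3.7500], [3.7500, -15.0000]] (det J = -160.3125).
Solving J·Δ = −F gives Δ = (0.6170, 0.3292).
Then the next iterate is (x, y)₁ = (2.1170, -1.1708).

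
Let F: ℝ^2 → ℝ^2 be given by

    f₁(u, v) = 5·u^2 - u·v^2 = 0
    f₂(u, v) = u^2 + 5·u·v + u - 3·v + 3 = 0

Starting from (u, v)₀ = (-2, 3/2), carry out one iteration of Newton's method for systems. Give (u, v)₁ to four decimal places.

(-1.1173, 0.6902)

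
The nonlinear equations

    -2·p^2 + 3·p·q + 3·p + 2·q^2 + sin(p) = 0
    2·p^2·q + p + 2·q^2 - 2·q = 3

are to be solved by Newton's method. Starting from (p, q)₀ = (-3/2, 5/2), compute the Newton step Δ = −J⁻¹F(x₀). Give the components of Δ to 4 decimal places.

At (-3/2, 5/2): F = (-8.747495, 14.2500).
Jacobian J = [[-4·p + 3·q + cos(p) + 3, 3·p + 4·q], [4·p·q + 1, 2·p^2 + 4·q - 2]].
At the point, J = [[16.570737, 5.5000], [-14.0000, 12.5000]] (det J = 284.134215).
Solving J·Δ = −F gives Δ = (0.6607, -0.4001).

(0.6607, -0.4001)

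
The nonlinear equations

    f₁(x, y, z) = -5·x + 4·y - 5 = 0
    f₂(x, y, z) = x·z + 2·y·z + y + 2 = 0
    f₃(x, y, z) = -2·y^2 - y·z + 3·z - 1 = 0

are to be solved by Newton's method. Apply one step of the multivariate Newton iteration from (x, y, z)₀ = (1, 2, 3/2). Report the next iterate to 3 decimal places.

At (1, 2, 3/2): F = (-2.000, 11.500, -7.500).
Jacobian J = [[-5, 4, 0], [z, 2·z + 1, x + 2·y], [0, -4·y - z, -y + 3]].
At the point, J = [[-5.000, 4.000, 0.000], [1.500, 4.000, 5.000], [0.000, -9.500, 1.000]] (det J = -263.500).
Solving J·Δ = −F gives Δ = (-1.135, -0.918, -1.225).
Then the next iterate is (x, y, z)₁ = (-0.135, 1.082, 0.275).

(-0.135, 1.082, 0.275)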